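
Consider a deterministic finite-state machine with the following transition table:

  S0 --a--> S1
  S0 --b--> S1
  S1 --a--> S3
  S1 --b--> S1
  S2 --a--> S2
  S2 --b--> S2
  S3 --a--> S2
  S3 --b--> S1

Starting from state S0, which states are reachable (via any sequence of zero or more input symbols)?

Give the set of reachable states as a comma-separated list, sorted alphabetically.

Answer: S0, S1, S2, S3

Derivation:
BFS from S0:
  visit S0: S0--a-->S1 (new), S0--b-->S1 (seen)
  visit S1: S1--a-->S3 (new), S1--b-->S1 (seen)
  visit S3: S3--a-->S2 (new), S3--b-->S1 (seen)
  visit S2: S2--a-->S2 (seen), S2--b-->S2 (seen)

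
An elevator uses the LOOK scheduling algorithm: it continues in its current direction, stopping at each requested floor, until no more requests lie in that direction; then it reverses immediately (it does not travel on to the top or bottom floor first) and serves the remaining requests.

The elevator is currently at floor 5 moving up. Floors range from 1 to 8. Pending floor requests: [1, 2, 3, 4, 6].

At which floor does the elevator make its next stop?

Current floor: 5, direction: up
Requests above: [6]
Requests below: [1, 2, 3, 4]
Moving up and requests lie above → nearest above is min([6]) = 6

Answer: 6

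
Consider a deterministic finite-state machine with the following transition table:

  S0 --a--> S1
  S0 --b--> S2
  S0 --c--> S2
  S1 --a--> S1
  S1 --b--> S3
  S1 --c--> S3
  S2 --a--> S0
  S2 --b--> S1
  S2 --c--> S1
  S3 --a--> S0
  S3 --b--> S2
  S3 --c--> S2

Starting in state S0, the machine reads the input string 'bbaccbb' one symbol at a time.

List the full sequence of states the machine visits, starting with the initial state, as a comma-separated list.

Answer: S0, S2, S1, S1, S3, S2, S1, S3

Derivation:
Start: S0
  read 'b': S0 --b--> S2
  read 'b': S2 --b--> S1
  read 'a': S1 --a--> S1
  read 'c': S1 --c--> S3
  read 'c': S3 --c--> S2
  read 'b': S2 --b--> S1
  read 'b': S1 --b--> S3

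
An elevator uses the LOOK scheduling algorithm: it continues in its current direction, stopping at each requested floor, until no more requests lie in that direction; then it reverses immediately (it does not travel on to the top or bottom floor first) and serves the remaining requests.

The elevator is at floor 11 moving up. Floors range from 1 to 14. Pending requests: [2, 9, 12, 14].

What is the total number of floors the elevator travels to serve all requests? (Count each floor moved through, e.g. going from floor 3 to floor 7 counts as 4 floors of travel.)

Answer: 15

Derivation:
Start at floor 11 moving up, LOOK stop order: [12, 14, 9, 2]
  11 → 12: |12-11| = 1, total = 1
  12 → 14: |14-12| = 2, total = 3
  14 → 9: |9-14| = 5, total = 8
  9 → 2: |2-9| = 7, total = 15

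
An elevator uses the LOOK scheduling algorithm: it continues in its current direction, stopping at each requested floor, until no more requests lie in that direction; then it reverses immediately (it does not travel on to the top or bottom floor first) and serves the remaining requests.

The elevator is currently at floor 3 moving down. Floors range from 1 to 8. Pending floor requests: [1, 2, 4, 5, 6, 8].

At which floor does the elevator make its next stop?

Answer: 2

Derivation:
Current floor: 3, direction: down
Requests above: [4, 5, 6, 8]
Requests below: [1, 2]
Moving down and requests lie below → nearest below is max([1, 2]) = 2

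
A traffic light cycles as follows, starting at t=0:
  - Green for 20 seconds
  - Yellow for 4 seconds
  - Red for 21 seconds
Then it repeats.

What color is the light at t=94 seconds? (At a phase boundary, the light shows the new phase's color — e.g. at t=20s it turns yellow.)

Cycle length = 20 + 4 + 21 = 45s
t = 94, phase_t = 94 mod 45 = 4
4 < 20 (green end) → GREEN

Answer: green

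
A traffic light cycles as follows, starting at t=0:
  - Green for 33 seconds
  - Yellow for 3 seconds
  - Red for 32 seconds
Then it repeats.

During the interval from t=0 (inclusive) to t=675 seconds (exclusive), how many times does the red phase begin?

Cycle = 33+3+32 = 68s
red phase starts at t = k*68 + 36 for k=0,1,2,...
Need k*68+36 < 675 → k < 9.397
k ∈ {0, ..., 9} → 10 starts

Answer: 10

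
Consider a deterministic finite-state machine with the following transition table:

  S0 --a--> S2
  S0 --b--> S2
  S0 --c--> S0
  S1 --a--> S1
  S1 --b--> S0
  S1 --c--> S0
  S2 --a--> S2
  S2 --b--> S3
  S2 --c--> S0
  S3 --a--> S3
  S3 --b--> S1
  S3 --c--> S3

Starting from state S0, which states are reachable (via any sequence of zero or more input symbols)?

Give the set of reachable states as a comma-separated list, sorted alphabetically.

BFS from S0:
  visit S0: S0--a-->S2 (new), S0--b-->S2 (seen), S0--c-->S0 (seen)
  visit S2: S2--a-->S2 (seen), S2--b-->S3 (new), S2--c-->S0 (seen)
  visit S3: S3--a-->S3 (seen), S3--b-->S1 (new), S3--c-->S3 (seen)
  visit S1: S1--a-->S1 (seen), S1--b-->S0 (seen), S1--c-->S0 (seen)

Answer: S0, S1, S2, S3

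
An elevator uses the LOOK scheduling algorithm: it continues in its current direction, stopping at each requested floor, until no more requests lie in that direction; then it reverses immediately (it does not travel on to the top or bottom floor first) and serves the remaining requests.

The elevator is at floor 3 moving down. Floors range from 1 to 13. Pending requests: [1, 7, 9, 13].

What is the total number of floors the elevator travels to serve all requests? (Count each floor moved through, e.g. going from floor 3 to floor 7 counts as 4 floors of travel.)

Start at floor 3 moving down, LOOK stop order: [1, 7, 9, 13]
  3 → 1: |1-3| = 2, total = 2
  1 → 7: |7-1| = 6, total = 8
  7 → 9: |9-7| = 2, total = 10
  9 → 13: |13-9| = 4, total = 14

Answer: 14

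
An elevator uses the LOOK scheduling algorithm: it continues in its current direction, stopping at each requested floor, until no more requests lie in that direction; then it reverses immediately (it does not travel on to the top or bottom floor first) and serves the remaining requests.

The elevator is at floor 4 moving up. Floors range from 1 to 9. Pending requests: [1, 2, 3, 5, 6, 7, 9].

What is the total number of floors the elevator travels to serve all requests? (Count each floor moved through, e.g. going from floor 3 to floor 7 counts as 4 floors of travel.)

Answer: 13

Derivation:
Start at floor 4 moving up, LOOK stop order: [5, 6, 7, 9, 3, 2, 1]
  4 → 5: |5-4| = 1, total = 1
  5 → 6: |6-5| = 1, total = 2
  6 → 7: |7-6| = 1, total = 3
  7 → 9: |9-7| = 2, total = 5
  9 → 3: |3-9| = 6, total = 11
  3 → 2: |2-3| = 1, total = 12
  2 → 1: |1-2| = 1, total = 13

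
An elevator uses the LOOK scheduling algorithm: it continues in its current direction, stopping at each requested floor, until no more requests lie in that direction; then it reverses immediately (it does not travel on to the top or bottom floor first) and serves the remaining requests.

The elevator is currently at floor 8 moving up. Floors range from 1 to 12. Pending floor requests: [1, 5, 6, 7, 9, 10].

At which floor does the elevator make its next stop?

Current floor: 8, direction: up
Requests above: [9, 10]
Requests below: [1, 5, 6, 7]
Moving up and requests lie above → nearest above is min([9, 10]) = 9

Answer: 9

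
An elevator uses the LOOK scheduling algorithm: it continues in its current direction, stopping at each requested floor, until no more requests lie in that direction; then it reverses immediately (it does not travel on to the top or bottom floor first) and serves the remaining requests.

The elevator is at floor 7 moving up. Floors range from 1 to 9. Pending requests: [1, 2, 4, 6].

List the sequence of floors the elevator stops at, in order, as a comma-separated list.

Current: 7, moving UP
Serve above first (ascending): []
Then reverse, serve below (descending): [6, 4, 2, 1]

Answer: 6, 4, 2, 1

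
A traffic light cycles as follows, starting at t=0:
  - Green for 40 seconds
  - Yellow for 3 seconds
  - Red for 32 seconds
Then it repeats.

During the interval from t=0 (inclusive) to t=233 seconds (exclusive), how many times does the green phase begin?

Cycle = 40+3+32 = 75s
green phase starts at t = k*75 + 0 for k=0,1,2,...
Need k*75+0 < 233 → k < 3.107
k ∈ {0, ..., 3} → 4 starts

Answer: 4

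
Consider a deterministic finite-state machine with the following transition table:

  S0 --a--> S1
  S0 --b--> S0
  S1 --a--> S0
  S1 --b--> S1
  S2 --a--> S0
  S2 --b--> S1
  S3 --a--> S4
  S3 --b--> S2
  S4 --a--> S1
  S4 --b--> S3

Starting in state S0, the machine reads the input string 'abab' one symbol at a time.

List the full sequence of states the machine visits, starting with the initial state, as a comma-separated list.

Answer: S0, S1, S1, S0, S0

Derivation:
Start: S0
  read 'a': S0 --a--> S1
  read 'b': S1 --b--> S1
  read 'a': S1 --a--> S0
  read 'b': S0 --b--> S0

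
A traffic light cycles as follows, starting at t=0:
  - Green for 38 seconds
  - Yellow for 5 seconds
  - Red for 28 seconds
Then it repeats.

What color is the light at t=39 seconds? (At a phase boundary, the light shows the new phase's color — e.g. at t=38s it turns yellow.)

Cycle length = 38 + 5 + 28 = 71s
t = 39, phase_t = 39 mod 71 = 39
38 <= 39 < 43 (yellow end) → YELLOW

Answer: yellow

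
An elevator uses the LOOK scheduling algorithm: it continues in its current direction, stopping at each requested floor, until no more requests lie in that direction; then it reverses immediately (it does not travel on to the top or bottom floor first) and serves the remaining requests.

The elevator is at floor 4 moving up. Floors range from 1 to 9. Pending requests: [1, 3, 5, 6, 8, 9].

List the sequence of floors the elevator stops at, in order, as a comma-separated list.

Answer: 5, 6, 8, 9, 3, 1

Derivation:
Current: 4, moving UP
Serve above first (ascending): [5, 6, 8, 9]
Then reverse, serve below (descending): [3, 1]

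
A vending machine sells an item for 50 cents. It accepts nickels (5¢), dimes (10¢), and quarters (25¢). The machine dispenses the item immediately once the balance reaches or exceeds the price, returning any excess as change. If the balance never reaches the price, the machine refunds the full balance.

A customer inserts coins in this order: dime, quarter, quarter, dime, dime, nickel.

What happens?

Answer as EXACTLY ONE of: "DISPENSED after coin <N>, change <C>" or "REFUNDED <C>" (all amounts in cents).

Price: 50¢
Coin 1 (dime, 10¢): balance = 10¢
Coin 2 (quarter, 25¢): balance = 35¢
Coin 3 (quarter, 25¢): balance = 60¢
  → balance >= price → DISPENSE, change = 60 - 50 = 10¢

Answer: DISPENSED after coin 3, change 10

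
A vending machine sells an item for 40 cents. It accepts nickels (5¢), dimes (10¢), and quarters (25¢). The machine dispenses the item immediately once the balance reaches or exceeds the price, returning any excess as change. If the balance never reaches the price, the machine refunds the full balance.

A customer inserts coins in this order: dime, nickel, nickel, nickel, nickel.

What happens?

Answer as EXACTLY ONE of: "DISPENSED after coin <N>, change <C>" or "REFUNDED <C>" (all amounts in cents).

Price: 40¢
Coin 1 (dime, 10¢): balance = 10¢
Coin 2 (nickel, 5¢): balance = 15¢
Coin 3 (nickel, 5¢): balance = 20¢
Coin 4 (nickel, 5¢): balance = 25¢
Coin 5 (nickel, 5¢): balance = 30¢
All coins inserted, balance 30¢ < price 40¢ → REFUND 30¢

Answer: REFUNDED 30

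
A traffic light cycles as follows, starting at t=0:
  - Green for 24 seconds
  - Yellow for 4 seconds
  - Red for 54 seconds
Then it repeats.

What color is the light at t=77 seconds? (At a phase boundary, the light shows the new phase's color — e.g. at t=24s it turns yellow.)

Answer: red

Derivation:
Cycle length = 24 + 4 + 54 = 82s
t = 77, phase_t = 77 mod 82 = 77
77 >= 28 → RED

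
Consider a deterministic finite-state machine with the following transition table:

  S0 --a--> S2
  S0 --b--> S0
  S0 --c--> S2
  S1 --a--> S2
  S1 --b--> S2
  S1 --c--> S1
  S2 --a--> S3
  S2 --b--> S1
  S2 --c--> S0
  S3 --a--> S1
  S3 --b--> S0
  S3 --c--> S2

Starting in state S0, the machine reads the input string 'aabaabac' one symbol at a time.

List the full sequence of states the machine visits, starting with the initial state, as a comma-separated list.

Start: S0
  read 'a': S0 --a--> S2
  read 'a': S2 --a--> S3
  read 'b': S3 --b--> S0
  read 'a': S0 --a--> S2
  read 'a': S2 --a--> S3
  read 'b': S3 --b--> S0
  read 'a': S0 --a--> S2
  read 'c': S2 --c--> S0

Answer: S0, S2, S3, S0, S2, S3, S0, S2, S0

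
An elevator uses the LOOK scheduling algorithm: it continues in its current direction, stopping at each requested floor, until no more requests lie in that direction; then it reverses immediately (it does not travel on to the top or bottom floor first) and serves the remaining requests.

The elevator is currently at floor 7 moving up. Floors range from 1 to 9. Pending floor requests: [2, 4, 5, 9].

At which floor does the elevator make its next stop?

Answer: 9

Derivation:
Current floor: 7, direction: up
Requests above: [9]
Requests below: [2, 4, 5]
Moving up and requests lie above → nearest above is min([9]) = 9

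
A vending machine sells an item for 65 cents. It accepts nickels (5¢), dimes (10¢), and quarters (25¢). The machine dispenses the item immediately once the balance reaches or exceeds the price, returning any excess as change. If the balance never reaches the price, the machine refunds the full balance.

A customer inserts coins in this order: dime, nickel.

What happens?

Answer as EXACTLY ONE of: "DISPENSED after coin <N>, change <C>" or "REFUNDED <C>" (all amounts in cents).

Answer: REFUNDED 15

Derivation:
Price: 65¢
Coin 1 (dime, 10¢): balance = 10¢
Coin 2 (nickel, 5¢): balance = 15¢
All coins inserted, balance 15¢ < price 65¢ → REFUND 15¢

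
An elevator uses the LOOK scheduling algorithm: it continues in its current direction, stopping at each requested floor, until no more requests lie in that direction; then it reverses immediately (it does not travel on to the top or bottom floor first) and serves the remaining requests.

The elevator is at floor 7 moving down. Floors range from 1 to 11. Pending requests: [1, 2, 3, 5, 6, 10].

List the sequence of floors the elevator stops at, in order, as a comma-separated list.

Answer: 6, 5, 3, 2, 1, 10

Derivation:
Current: 7, moving DOWN
Serve below first (descending): [6, 5, 3, 2, 1]
Then reverse, serve above (ascending): [10]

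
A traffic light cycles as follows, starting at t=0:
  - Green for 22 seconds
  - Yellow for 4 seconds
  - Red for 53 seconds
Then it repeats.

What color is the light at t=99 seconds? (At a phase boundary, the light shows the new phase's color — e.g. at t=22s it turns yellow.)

Answer: green

Derivation:
Cycle length = 22 + 4 + 53 = 79s
t = 99, phase_t = 99 mod 79 = 20
20 < 22 (green end) → GREEN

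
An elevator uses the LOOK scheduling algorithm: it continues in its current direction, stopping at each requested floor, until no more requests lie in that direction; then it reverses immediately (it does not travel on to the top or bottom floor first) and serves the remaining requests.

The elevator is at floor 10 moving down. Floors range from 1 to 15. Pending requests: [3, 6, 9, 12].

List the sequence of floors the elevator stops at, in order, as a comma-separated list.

Answer: 9, 6, 3, 12

Derivation:
Current: 10, moving DOWN
Serve below first (descending): [9, 6, 3]
Then reverse, serve above (ascending): [12]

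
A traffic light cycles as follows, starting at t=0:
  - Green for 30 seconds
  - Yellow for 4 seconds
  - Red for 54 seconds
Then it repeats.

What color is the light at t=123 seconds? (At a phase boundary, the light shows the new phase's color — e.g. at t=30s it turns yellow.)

Answer: red

Derivation:
Cycle length = 30 + 4 + 54 = 88s
t = 123, phase_t = 123 mod 88 = 35
35 >= 34 → RED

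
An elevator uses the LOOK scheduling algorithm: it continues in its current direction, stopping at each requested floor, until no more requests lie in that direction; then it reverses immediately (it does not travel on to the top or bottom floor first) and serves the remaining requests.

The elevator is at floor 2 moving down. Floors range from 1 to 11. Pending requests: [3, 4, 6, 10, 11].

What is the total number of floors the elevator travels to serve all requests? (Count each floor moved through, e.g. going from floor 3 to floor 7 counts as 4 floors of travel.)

Answer: 9

Derivation:
Start at floor 2 moving down, LOOK stop order: [3, 4, 6, 10, 11]
  2 → 3: |3-2| = 1, total = 1
  3 → 4: |4-3| = 1, total = 2
  4 → 6: |6-4| = 2, total = 4
  6 → 10: |10-6| = 4, total = 8
  10 → 11: |11-10| = 1, total = 9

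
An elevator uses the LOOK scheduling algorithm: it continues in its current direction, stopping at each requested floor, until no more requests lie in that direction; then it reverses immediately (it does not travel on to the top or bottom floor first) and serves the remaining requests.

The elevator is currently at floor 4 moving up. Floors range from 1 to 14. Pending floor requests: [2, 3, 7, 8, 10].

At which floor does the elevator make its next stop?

Answer: 7

Derivation:
Current floor: 4, direction: up
Requests above: [7, 8, 10]
Requests below: [2, 3]
Moving up and requests lie above → nearest above is min([7, 8, 10]) = 7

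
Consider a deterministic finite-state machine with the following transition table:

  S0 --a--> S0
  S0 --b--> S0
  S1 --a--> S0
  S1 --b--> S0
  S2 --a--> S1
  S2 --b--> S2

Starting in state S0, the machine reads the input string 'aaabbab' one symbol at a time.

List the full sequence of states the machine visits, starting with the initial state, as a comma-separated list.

Start: S0
  read 'a': S0 --a--> S0
  read 'a': S0 --a--> S0
  read 'a': S0 --a--> S0
  read 'b': S0 --b--> S0
  read 'b': S0 --b--> S0
  read 'a': S0 --a--> S0
  read 'b': S0 --b--> S0

Answer: S0, S0, S0, S0, S0, S0, S0, S0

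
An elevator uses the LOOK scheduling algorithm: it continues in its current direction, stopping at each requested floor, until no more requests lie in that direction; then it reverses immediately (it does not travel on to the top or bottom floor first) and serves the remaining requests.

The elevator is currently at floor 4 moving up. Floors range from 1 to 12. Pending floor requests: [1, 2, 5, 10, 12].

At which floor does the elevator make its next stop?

Current floor: 4, direction: up
Requests above: [5, 10, 12]
Requests below: [1, 2]
Moving up and requests lie above → nearest above is min([5, 10, 12]) = 5

Answer: 5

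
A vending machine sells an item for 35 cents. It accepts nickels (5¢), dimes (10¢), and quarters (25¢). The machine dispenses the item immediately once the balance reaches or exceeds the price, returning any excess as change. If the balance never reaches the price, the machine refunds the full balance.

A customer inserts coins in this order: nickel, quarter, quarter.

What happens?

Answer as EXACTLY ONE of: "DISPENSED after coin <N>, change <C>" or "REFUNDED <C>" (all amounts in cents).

Answer: DISPENSED after coin 3, change 20

Derivation:
Price: 35¢
Coin 1 (nickel, 5¢): balance = 5¢
Coin 2 (quarter, 25¢): balance = 30¢
Coin 3 (quarter, 25¢): balance = 55¢
  → balance >= price → DISPENSE, change = 55 - 35 = 20¢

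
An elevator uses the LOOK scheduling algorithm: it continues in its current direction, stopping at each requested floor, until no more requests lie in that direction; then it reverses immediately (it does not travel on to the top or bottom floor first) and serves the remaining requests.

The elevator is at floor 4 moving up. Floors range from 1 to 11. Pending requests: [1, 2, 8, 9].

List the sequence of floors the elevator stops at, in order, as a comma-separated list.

Current: 4, moving UP
Serve above first (ascending): [8, 9]
Then reverse, serve below (descending): [2, 1]

Answer: 8, 9, 2, 1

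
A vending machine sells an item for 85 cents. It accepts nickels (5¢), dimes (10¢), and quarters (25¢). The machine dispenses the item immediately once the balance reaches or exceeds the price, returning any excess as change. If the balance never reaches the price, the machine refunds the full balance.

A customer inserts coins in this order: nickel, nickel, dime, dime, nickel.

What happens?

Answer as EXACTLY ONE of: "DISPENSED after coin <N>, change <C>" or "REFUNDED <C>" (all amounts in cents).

Price: 85¢
Coin 1 (nickel, 5¢): balance = 5¢
Coin 2 (nickel, 5¢): balance = 10¢
Coin 3 (dime, 10¢): balance = 20¢
Coin 4 (dime, 10¢): balance = 30¢
Coin 5 (nickel, 5¢): balance = 35¢
All coins inserted, balance 35¢ < price 85¢ → REFUND 35¢

Answer: REFUNDED 35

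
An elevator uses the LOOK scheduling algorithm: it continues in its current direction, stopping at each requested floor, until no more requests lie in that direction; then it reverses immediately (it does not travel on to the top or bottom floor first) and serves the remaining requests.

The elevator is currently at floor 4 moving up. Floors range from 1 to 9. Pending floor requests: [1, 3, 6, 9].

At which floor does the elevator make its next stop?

Answer: 6

Derivation:
Current floor: 4, direction: up
Requests above: [6, 9]
Requests below: [1, 3]
Moving up and requests lie above → nearest above is min([6, 9]) = 6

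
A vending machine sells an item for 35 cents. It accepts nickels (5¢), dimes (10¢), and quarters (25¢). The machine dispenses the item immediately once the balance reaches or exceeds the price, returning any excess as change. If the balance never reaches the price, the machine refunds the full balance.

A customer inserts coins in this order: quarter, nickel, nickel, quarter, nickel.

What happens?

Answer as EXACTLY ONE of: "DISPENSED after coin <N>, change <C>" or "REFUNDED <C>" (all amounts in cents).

Answer: DISPENSED after coin 3, change 0

Derivation:
Price: 35¢
Coin 1 (quarter, 25¢): balance = 25¢
Coin 2 (nickel, 5¢): balance = 30¢
Coin 3 (nickel, 5¢): balance = 35¢
  → balance >= price → DISPENSE, change = 35 - 35 = 0¢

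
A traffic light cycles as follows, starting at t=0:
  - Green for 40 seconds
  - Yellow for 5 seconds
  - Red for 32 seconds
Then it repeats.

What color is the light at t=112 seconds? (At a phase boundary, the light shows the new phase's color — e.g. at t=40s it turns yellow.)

Answer: green

Derivation:
Cycle length = 40 + 5 + 32 = 77s
t = 112, phase_t = 112 mod 77 = 35
35 < 40 (green end) → GREEN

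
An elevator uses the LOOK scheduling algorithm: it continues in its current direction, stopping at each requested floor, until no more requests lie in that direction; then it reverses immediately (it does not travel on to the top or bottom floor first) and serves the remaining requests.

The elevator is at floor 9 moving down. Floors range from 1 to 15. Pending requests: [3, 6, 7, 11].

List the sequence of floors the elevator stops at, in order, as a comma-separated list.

Current: 9, moving DOWN
Serve below first (descending): [7, 6, 3]
Then reverse, serve above (ascending): [11]

Answer: 7, 6, 3, 11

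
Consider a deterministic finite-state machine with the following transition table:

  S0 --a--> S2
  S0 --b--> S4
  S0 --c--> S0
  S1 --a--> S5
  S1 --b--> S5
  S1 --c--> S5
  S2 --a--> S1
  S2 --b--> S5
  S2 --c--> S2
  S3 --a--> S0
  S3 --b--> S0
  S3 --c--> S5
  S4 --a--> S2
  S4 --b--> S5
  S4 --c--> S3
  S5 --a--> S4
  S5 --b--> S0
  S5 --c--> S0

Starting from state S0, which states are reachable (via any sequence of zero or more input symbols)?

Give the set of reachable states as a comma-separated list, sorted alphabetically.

Answer: S0, S1, S2, S3, S4, S5

Derivation:
BFS from S0:
  visit S0: S0--a-->S2 (new), S0--b-->S4 (new), S0--c-->S0 (seen)
  visit S2: S2--a-->S1 (new), S2--b-->S5 (new), S2--c-->S2 (seen)
  visit S4: S4--a-->S2 (seen), S4--b-->S5 (seen), S4--c-->S3 (new)
  visit S1: S1--a-->S5 (seen), S1--b-->S5 (seen), S1--c-->S5 (seen)
  visit S5: S5--a-->S4 (seen), S5--b-->S0 (seen), S5--c-->S0 (seen)
  visit S3: S3--a-->S0 (seen), S3--b-->S0 (seen), S3--c-->S5 (seen)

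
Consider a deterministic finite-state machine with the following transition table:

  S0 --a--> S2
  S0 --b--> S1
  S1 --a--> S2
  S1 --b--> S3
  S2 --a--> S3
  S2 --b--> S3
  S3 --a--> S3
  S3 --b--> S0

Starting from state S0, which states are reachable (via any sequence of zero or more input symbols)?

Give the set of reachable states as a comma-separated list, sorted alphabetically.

Answer: S0, S1, S2, S3

Derivation:
BFS from S0:
  visit S0: S0--a-->S2 (new), S0--b-->S1 (new)
  visit S2: S2--a-->S3 (new), S2--b-->S3 (seen)
  visit S1: S1--a-->S2 (seen), S1--b-->S3 (seen)
  visit S3: S3--a-->S3 (seen), S3--b-->S0 (seen)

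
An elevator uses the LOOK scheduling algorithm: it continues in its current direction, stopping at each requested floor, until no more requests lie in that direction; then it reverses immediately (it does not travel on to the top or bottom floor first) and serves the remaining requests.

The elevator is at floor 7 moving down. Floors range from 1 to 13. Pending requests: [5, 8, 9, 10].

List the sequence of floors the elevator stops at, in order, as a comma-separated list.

Answer: 5, 8, 9, 10

Derivation:
Current: 7, moving DOWN
Serve below first (descending): [5]
Then reverse, serve above (ascending): [8, 9, 10]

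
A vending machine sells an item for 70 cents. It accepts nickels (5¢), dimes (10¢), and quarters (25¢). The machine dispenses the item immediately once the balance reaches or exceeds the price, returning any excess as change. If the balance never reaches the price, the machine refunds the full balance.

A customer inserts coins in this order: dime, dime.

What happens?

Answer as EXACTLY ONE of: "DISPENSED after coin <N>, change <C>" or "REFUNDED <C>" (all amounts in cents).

Price: 70¢
Coin 1 (dime, 10¢): balance = 10¢
Coin 2 (dime, 10¢): balance = 20¢
All coins inserted, balance 20¢ < price 70¢ → REFUND 20¢

Answer: REFUNDED 20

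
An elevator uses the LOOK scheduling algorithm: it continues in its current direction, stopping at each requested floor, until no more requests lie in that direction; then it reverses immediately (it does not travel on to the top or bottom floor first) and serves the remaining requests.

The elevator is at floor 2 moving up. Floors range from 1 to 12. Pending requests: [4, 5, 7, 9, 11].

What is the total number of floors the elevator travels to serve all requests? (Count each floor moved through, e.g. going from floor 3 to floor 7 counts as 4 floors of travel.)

Start at floor 2 moving up, LOOK stop order: [4, 5, 7, 9, 11]
  2 → 4: |4-2| = 2, total = 2
  4 → 5: |5-4| = 1, total = 3
  5 → 7: |7-5| = 2, total = 5
  7 → 9: |9-7| = 2, total = 7
  9 → 11: |11-9| = 2, total = 9

Answer: 9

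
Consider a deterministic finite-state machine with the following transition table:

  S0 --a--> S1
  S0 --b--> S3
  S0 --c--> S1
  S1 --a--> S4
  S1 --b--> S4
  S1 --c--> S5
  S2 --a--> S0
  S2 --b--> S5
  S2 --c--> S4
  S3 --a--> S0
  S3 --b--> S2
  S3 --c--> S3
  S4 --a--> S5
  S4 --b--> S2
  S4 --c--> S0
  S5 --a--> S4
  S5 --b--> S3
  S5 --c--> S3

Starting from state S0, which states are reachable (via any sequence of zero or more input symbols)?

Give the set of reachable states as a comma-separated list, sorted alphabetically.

Answer: S0, S1, S2, S3, S4, S5

Derivation:
BFS from S0:
  visit S0: S0--a-->S1 (new), S0--b-->S3 (new), S0--c-->S1 (seen)
  visit S1: S1--a-->S4 (new), S1--b-->S4 (seen), S1--c-->S5 (new)
  visit S3: S3--a-->S0 (seen), S3--b-->S2 (new), S3--c-->S3 (seen)
  visit S4: S4--a-->S5 (seen), S4--b-->S2 (seen), S4--c-->S0 (seen)
  visit S5: S5--a-->S4 (seen), S5--b-->S3 (seen), S5--c-->S3 (seen)
  visit S2: S2--a-->S0 (seen), S2--b-->S5 (seen), S2--c-->S4 (seen)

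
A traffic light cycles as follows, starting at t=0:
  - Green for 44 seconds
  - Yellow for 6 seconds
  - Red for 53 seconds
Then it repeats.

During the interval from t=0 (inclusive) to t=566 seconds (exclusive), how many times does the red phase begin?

Answer: 6

Derivation:
Cycle = 44+6+53 = 103s
red phase starts at t = k*103 + 50 for k=0,1,2,...
Need k*103+50 < 566 → k < 5.010
k ∈ {0, ..., 5} → 6 starts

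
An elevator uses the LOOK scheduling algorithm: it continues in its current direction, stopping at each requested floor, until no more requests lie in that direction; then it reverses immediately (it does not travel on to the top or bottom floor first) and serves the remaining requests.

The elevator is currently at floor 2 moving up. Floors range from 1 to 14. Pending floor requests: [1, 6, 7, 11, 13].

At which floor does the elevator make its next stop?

Current floor: 2, direction: up
Requests above: [6, 7, 11, 13]
Requests below: [1]
Moving up and requests lie above → nearest above is min([6, 7, 11, 13]) = 6

Answer: 6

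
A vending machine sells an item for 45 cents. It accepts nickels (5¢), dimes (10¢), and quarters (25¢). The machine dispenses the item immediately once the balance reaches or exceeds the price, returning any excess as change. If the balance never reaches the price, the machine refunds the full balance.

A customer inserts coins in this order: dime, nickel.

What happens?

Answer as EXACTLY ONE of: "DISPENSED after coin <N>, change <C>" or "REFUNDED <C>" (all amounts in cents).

Price: 45¢
Coin 1 (dime, 10¢): balance = 10¢
Coin 2 (nickel, 5¢): balance = 15¢
All coins inserted, balance 15¢ < price 45¢ → REFUND 15¢

Answer: REFUNDED 15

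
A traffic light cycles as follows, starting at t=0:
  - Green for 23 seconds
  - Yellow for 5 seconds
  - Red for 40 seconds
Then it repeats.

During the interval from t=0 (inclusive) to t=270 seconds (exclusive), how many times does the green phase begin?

Cycle = 23+5+40 = 68s
green phase starts at t = k*68 + 0 for k=0,1,2,...
Need k*68+0 < 270 → k < 3.971
k ∈ {0, ..., 3} → 4 starts

Answer: 4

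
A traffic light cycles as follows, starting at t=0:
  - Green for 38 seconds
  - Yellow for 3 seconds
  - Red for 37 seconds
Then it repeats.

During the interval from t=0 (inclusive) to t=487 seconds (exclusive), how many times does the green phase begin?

Cycle = 38+3+37 = 78s
green phase starts at t = k*78 + 0 for k=0,1,2,...
Need k*78+0 < 487 → k < 6.244
k ∈ {0, ..., 6} → 7 starts

Answer: 7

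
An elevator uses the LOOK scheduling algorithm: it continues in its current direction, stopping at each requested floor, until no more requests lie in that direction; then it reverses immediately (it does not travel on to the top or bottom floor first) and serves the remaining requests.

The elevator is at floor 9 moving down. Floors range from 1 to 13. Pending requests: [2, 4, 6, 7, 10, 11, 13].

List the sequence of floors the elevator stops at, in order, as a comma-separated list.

Answer: 7, 6, 4, 2, 10, 11, 13

Derivation:
Current: 9, moving DOWN
Serve below first (descending): [7, 6, 4, 2]
Then reverse, serve above (ascending): [10, 11, 13]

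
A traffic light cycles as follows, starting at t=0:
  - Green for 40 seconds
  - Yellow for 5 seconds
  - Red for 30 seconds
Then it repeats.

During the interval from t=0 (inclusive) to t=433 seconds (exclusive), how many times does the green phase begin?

Answer: 6

Derivation:
Cycle = 40+5+30 = 75s
green phase starts at t = k*75 + 0 for k=0,1,2,...
Need k*75+0 < 433 → k < 5.773
k ∈ {0, ..., 5} → 6 starts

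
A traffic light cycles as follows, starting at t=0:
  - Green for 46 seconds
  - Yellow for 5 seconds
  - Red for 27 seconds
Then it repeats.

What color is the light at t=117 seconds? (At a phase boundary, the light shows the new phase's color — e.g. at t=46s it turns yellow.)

Cycle length = 46 + 5 + 27 = 78s
t = 117, phase_t = 117 mod 78 = 39
39 < 46 (green end) → GREEN

Answer: green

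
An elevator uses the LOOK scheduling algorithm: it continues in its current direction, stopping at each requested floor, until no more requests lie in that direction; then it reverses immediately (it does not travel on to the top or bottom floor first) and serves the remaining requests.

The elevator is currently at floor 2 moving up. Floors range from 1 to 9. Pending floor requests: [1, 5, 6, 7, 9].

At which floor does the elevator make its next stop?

Current floor: 2, direction: up
Requests above: [5, 6, 7, 9]
Requests below: [1]
Moving up and requests lie above → nearest above is min([5, 6, 7, 9]) = 5

Answer: 5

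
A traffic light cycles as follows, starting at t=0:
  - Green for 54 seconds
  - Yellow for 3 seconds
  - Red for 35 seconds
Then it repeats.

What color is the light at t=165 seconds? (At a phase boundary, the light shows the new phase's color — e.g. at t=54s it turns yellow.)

Cycle length = 54 + 3 + 35 = 92s
t = 165, phase_t = 165 mod 92 = 73
73 >= 57 → RED

Answer: red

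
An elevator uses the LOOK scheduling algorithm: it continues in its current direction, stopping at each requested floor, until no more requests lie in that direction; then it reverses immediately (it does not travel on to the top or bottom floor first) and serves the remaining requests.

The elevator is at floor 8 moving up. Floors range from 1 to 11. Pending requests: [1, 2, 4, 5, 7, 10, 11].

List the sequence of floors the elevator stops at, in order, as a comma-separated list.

Answer: 10, 11, 7, 5, 4, 2, 1

Derivation:
Current: 8, moving UP
Serve above first (ascending): [10, 11]
Then reverse, serve below (descending): [7, 5, 4, 2, 1]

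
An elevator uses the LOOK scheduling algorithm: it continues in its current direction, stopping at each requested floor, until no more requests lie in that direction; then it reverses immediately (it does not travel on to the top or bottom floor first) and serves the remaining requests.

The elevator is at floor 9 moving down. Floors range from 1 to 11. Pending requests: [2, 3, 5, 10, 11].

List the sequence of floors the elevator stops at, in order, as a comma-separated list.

Current: 9, moving DOWN
Serve below first (descending): [5, 3, 2]
Then reverse, serve above (ascending): [10, 11]

Answer: 5, 3, 2, 10, 11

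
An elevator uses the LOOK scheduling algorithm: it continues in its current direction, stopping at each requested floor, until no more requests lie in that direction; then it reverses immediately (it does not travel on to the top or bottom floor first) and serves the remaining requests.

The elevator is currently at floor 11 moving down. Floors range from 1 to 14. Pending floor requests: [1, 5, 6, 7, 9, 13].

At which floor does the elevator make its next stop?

Current floor: 11, direction: down
Requests above: [13]
Requests below: [1, 5, 6, 7, 9]
Moving down and requests lie below → nearest below is max([1, 5, 6, 7, 9]) = 9

Answer: 9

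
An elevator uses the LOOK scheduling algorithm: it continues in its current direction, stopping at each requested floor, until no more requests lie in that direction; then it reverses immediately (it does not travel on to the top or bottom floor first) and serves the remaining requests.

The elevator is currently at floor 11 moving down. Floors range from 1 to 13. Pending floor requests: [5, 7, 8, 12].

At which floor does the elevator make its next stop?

Current floor: 11, direction: down
Requests above: [12]
Requests below: [5, 7, 8]
Moving down and requests lie below → nearest below is max([5, 7, 8]) = 8

Answer: 8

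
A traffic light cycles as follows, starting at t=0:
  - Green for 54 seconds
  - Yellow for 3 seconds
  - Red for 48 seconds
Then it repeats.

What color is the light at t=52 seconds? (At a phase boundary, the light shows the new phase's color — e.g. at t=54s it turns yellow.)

Cycle length = 54 + 3 + 48 = 105s
t = 52, phase_t = 52 mod 105 = 52
52 < 54 (green end) → GREEN

Answer: green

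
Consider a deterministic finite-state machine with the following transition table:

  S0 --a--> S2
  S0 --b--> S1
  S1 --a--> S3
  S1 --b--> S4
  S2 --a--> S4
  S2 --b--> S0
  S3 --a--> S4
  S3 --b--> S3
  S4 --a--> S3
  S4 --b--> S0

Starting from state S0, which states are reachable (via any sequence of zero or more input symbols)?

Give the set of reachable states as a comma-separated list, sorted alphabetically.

Answer: S0, S1, S2, S3, S4

Derivation:
BFS from S0:
  visit S0: S0--a-->S2 (new), S0--b-->S1 (new)
  visit S2: S2--a-->S4 (new), S2--b-->S0 (seen)
  visit S1: S1--a-->S3 (new), S1--b-->S4 (seen)
  visit S4: S4--a-->S3 (seen), S4--b-->S0 (seen)
  visit S3: S3--a-->S4 (seen), S3--b-->S3 (seen)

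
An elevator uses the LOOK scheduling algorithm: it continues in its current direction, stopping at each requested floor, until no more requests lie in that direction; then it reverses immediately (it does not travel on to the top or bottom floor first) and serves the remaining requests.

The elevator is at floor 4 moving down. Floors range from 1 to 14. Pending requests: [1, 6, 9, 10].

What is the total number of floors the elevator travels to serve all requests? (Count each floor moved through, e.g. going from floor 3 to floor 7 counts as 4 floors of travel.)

Answer: 12

Derivation:
Start at floor 4 moving down, LOOK stop order: [1, 6, 9, 10]
  4 → 1: |1-4| = 3, total = 3
  1 → 6: |6-1| = 5, total = 8
  6 → 9: |9-6| = 3, total = 11
  9 → 10: |10-9| = 1, total = 12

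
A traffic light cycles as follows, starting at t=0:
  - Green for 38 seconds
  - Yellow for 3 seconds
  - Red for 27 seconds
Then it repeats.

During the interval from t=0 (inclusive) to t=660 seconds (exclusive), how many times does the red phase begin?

Answer: 10

Derivation:
Cycle = 38+3+27 = 68s
red phase starts at t = k*68 + 41 for k=0,1,2,...
Need k*68+41 < 660 → k < 9.103
k ∈ {0, ..., 9} → 10 starts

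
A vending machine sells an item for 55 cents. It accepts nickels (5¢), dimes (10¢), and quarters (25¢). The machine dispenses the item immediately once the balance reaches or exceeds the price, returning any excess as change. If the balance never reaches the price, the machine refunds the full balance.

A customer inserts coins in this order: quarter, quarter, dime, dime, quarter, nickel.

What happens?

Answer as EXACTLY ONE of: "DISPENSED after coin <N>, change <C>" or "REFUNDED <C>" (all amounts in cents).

Price: 55¢
Coin 1 (quarter, 25¢): balance = 25¢
Coin 2 (quarter, 25¢): balance = 50¢
Coin 3 (dime, 10¢): balance = 60¢
  → balance >= price → DISPENSE, change = 60 - 55 = 5¢

Answer: DISPENSED after coin 3, change 5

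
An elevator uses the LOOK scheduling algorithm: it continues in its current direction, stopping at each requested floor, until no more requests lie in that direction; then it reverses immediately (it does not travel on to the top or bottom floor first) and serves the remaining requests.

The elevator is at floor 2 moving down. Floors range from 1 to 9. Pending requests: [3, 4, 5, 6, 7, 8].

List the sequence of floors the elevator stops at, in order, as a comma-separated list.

Current: 2, moving DOWN
Serve below first (descending): []
Then reverse, serve above (ascending): [3, 4, 5, 6, 7, 8]

Answer: 3, 4, 5, 6, 7, 8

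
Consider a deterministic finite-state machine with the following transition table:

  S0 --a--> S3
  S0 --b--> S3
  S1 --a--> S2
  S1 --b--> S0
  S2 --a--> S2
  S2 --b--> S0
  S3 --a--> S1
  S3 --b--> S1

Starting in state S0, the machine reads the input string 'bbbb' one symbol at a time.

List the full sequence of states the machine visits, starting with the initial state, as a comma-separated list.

Answer: S0, S3, S1, S0, S3

Derivation:
Start: S0
  read 'b': S0 --b--> S3
  read 'b': S3 --b--> S1
  read 'b': S1 --b--> S0
  read 'b': S0 --b--> S3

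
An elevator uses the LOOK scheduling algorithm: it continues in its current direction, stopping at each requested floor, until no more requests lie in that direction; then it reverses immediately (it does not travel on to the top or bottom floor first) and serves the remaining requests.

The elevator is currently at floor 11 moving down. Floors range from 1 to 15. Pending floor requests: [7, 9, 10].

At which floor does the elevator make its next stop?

Answer: 10

Derivation:
Current floor: 11, direction: down
Requests above: []
Requests below: [7, 9, 10]
Moving down and requests lie below → nearest below is max([7, 9, 10]) = 10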